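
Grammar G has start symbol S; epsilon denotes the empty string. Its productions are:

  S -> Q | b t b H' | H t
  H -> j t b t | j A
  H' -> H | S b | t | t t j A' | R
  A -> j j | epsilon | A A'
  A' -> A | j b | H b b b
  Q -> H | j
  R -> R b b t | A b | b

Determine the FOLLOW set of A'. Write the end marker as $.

{ $, b, j, t }

In H' -> t t j A': A' is at the end, add FOLLOW(H') = { $, b }.
In A -> A A': A' is at the end, add FOLLOW(A) = { $, b, j, t }.
Union: FOLLOW(A') = { $, b, j, t }.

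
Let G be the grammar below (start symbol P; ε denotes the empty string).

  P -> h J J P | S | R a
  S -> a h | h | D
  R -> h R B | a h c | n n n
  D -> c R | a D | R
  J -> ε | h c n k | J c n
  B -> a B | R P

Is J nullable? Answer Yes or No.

Yes

J has an ε-production, so J ⇒ ε.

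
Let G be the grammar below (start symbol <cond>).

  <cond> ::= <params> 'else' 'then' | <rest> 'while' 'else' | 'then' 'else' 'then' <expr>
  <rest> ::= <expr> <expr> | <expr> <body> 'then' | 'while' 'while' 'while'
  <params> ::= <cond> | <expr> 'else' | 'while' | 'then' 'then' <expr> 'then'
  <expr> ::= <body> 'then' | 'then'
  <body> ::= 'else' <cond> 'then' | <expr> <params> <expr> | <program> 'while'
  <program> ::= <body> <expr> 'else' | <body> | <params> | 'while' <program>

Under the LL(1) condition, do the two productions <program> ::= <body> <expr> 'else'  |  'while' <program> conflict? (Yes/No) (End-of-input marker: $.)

FIRST(<body> <expr> 'else') = { 'else', 'then', 'while' } and FIRST('while' <program>) = { 'while' }.
Both contain 'while', so the two alternatives are not disjoint — LL(1) conflict.

Yes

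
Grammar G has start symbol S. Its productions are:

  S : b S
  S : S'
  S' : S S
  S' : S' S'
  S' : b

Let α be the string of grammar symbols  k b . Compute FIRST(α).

k is a terminal; add {k} and stop.

{ k }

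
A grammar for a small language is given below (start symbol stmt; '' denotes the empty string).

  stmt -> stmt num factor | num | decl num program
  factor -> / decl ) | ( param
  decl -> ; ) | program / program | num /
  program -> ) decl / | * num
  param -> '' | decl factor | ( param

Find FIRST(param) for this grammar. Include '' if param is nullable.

{ (, ), *, ;, num, '' }

param -> '' contributes ''.
From param -> decl factor: add FIRST(decl) = { ), *, ;, num }.
param -> ( param contributes {(}.
Union: FIRST(param) = { (, ), *, ;, num, '' }.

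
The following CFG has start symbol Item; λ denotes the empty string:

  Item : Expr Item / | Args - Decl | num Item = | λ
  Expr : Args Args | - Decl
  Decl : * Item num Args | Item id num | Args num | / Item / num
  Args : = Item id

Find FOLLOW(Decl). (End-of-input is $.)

{ $, -, /, =, id, num }

In Item : Args - Decl: Decl is at the end, add FOLLOW(Item) = { $, /, =, id, num }.
In Expr : - Decl: Decl is at the end, add FOLLOW(Expr) = { -, /, =, num }.
Union: FOLLOW(Decl) = { $, -, /, =, id, num }.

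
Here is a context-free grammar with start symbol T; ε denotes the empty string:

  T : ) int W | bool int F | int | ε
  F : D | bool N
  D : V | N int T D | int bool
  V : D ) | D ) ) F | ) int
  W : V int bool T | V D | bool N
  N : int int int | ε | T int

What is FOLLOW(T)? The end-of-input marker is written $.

T is the start symbol, so $ ∈ FOLLOW(T).
In D : N int T D: add FIRST(D) = { ), bool, int }.
In W : V int bool T: T is at the end, add FOLLOW(W) = { $, ), bool, int }.
In N : T int: add FIRST(int) = { int }.
Union: FOLLOW(T) = { $, ), bool, int }.

{ $, ), bool, int }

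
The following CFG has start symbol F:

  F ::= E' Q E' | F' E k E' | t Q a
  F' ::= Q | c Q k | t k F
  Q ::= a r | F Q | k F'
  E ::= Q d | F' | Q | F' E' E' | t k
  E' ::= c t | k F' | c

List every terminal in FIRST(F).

{ a, c, k, t }

From F ::= E' Q E': add FIRST(E') = { c, k }.
From F ::= F' E k E': add FIRST(F') = { a, c, k, t }.
F ::= t Q a contributes {t}.
Union: FIRST(F) = { a, c, k, t }.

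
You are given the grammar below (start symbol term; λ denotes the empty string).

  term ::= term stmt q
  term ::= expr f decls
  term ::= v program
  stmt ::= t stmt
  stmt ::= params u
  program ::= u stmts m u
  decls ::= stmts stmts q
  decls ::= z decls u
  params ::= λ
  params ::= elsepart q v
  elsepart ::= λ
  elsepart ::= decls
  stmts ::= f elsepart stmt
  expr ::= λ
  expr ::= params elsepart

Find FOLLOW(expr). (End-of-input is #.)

In term ::= expr f decls: add FIRST(f decls) = { f }.
Union: FOLLOW(expr) = { f }.

{ f }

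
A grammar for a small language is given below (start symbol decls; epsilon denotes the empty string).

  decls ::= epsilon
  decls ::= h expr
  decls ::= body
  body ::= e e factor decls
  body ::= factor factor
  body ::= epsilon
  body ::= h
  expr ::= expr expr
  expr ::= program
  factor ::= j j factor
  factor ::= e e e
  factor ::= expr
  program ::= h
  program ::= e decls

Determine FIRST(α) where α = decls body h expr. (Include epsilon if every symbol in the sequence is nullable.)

Add FIRST(decls)\{epsilon} = { e, h, j }; decls is nullable, continue.
Add FIRST(body)\{epsilon} = { e, h, j }; body is nullable, continue.
h is a terminal; add {h} and stop.

{ e, h, j }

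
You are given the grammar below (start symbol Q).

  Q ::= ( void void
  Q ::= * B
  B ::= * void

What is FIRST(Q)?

Q ::= ( void void contributes {(}.
Q ::= * B contributes {*}.
Union: FIRST(Q) = { (, * }.

{ (, * }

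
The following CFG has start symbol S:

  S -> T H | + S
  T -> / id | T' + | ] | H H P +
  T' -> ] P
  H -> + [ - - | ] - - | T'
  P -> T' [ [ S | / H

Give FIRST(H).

{ +, ] }

H -> + [ - - contributes {+}.
H -> ] - - contributes {]}.
From H -> T': add FIRST(T') = { ] }.
Union: FIRST(H) = { +, ] }.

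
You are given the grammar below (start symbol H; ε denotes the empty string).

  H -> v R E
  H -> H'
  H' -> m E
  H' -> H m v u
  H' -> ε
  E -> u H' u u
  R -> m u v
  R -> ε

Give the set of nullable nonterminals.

Directly nullable (have an ε-production): H', R.
H -> H' with every symbol nullable, so H is nullable.
No other nonterminal has a production whose RHS symbols are all nullable.

{ H, H', R }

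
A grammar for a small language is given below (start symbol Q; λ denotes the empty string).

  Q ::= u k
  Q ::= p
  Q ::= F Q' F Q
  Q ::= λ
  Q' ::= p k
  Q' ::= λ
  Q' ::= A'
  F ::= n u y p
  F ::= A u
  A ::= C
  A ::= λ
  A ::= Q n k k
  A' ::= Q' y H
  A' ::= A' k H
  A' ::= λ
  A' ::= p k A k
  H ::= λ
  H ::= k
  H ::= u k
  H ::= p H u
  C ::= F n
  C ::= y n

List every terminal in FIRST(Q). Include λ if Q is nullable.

{ n, p, u, y, λ }

Q ::= u k contributes {u}.
Q ::= p contributes {p}.
From Q ::= F Q' F Q: add FIRST(F) = { n, p, u, y }.
Q ::= λ contributes λ.
Union: FIRST(Q) = { n, p, u, y, λ }.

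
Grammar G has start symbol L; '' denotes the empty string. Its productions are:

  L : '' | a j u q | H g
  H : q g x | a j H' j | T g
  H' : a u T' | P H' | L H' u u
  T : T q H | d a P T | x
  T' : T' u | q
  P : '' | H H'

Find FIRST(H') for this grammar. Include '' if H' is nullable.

H' : a u T' contributes {a}.
From H' : P H': P nullable, take FIRST(P) ∪ FIRST(H') = { a, d, q, x }.
From H' : L H' u u: L nullable, take FIRST(L) ∪ FIRST(H') = { a, d, q, x }.
Union: FIRST(H') = { a, d, q, x }.

{ a, d, q, x }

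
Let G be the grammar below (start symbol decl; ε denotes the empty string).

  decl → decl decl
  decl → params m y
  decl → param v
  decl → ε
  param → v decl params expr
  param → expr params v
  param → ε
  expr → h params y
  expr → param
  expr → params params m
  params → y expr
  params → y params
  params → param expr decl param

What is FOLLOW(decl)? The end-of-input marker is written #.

{ #, h, m, v, y }

decl is the start symbol, so # ∈ FOLLOW(decl).
In decl → decl decl: add FIRST(decl)\{ε} = { h, m, v, y }.
  Since decl is nullable, also add FOLLOW(decl) = { #, h, m, v, y }.
In decl → decl decl: decl is at the end, add FOLLOW(decl) = { #, h, m, v, y }.
In param → v decl params expr: add FIRST(params expr)\{ε} = { h, m, v, y }.
  Since params expr is nullable, also add FOLLOW(param) = { h, m, v, y }.
In params → param expr decl param: add FIRST(param)\{ε} = { h, m, v, y }.
  Since param is nullable, also add FOLLOW(params) = { h, m, v, y }.
Union: FOLLOW(decl) = { #, h, m, v, y }.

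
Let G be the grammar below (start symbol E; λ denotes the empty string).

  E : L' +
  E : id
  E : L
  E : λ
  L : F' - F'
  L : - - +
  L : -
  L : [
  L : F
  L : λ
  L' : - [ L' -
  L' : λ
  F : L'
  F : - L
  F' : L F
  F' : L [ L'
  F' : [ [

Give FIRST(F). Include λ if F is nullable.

{ -, λ }

From F : L': add FIRST(L') = { -, λ } (including λ since L' is nullable).
F : - L contributes {-}.
Union: FIRST(F) = { -, λ }.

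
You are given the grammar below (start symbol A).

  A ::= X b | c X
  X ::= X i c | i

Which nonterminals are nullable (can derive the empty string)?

No nonterminal has an empty production or an RHS whose symbols are all nullable.

{ } (none)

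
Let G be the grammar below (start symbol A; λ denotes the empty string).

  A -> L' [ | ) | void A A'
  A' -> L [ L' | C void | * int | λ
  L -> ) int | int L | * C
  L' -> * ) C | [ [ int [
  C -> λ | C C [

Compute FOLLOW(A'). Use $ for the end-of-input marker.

In A -> void A A': A' is at the end, add FOLLOW(A) = { $, ), *, [, int, void }.
Union: FOLLOW(A') = { $, ), *, [, int, void }.

{ $, ), *, [, int, void }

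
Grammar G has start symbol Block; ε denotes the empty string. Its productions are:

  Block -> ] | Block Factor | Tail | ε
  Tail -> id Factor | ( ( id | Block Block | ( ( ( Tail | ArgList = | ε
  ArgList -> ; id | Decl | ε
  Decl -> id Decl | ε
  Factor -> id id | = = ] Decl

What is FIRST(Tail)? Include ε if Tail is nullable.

{ (, ;, =, ], id, ε }

Tail -> id Factor contributes {id}.
Tail -> ( ( id contributes {(}.
From Tail -> Block Block: Block, Block nullable, take FIRST(Block) ∪ FIRST(Block) = { (, ;, =, ], id }; also ε since the whole RHS is nullable.
Tail -> ( ( ( Tail contributes {(}.
From Tail -> ArgList =: ArgList nullable, take FIRST(ArgList) ∪ {=} = { ;, =, id }.
Tail -> ε contributes ε.
Union: FIRST(Tail) = { (, ;, =, ], id, ε }.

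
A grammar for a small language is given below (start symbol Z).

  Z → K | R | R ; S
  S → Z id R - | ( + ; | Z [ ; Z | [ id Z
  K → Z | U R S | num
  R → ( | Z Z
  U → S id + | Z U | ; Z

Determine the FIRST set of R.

R → ( contributes {(}.
From R → Z Z: add FIRST(Z) = { (, ;, [, num }.
Union: FIRST(R) = { (, ;, [, num }.

{ (, ;, [, num }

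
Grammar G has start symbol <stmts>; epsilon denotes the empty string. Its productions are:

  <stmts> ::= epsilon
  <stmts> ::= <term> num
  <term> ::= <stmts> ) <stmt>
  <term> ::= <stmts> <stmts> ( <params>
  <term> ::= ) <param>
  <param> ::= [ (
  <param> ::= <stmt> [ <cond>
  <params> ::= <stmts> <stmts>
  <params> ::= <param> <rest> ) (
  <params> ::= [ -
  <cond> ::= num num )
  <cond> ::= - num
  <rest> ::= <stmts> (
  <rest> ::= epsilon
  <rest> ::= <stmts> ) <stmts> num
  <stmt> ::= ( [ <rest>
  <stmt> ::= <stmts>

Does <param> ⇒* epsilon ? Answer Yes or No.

No

Nullable nonterminals: <params>, <rest>, <stmt>, <stmts>.
No production of <param> has an RHS whose symbols are all nullable, so <param> is not nullable.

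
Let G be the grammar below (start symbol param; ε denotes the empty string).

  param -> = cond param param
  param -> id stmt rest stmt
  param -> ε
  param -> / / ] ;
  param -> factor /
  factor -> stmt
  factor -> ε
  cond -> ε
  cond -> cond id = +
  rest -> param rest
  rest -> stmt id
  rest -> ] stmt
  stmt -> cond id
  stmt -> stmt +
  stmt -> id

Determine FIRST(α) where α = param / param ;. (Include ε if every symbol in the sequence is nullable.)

Add FIRST(param)\{ε} = { /, =, id }; param is nullable, continue.
/ is a terminal; add {/} and stop.

{ /, =, id }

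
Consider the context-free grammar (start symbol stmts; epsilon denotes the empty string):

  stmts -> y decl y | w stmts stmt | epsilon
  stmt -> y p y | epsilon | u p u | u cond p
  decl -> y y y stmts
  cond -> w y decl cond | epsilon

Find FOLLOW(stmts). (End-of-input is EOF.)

{ EOF, p, u, w, y }

stmts is the start symbol, so EOF ∈ FOLLOW(stmts).
In stmts -> w stmts stmt: add FIRST(stmt)\{epsilon} = { u, y }.
  Since stmt is nullable, also add FOLLOW(stmts) = { EOF, p, u, w, y }.
In decl -> y y y stmts: stmts is at the end, add FOLLOW(decl) = { p, w, y }.
Union: FOLLOW(stmts) = { EOF, p, u, w, y }.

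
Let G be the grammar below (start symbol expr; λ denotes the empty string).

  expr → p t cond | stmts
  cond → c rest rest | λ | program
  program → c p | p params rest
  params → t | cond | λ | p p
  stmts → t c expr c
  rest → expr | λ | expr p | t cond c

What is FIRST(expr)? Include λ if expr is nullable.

expr → p t cond contributes {p}.
From expr → stmts: add FIRST(stmts) = { t }.
Union: FIRST(expr) = { p, t }.

{ p, t }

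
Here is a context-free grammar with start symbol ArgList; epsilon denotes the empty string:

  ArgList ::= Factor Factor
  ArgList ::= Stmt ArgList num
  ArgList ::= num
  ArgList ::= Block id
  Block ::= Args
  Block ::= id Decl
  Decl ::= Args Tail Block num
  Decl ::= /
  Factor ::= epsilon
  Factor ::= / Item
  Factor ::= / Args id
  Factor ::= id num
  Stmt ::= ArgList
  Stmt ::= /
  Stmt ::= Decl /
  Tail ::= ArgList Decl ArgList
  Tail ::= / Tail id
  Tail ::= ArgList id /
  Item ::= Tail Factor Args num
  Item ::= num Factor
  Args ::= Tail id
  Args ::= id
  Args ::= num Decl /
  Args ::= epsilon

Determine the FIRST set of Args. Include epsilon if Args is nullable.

{ /, id, num, epsilon }

From Args ::= Tail id: add FIRST(Tail) = { /, id, num }.
Args ::= id contributes {id}.
Args ::= num Decl / contributes {num}.
Args ::= epsilon contributes epsilon.
Union: FIRST(Args) = { /, id, num, epsilon }.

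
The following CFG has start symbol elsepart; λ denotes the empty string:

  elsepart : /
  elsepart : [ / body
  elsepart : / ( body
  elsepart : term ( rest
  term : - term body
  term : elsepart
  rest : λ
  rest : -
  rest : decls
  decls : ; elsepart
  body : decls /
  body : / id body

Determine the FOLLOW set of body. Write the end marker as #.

{ #, (, /, ; }

In elsepart : [ / body: body is at the end, add FOLLOW(elsepart) = { #, (, /, ; }.
In elsepart : / ( body: body is at the end, add FOLLOW(elsepart) = { #, (, /, ; }.
In term : - term body: body is at the end, add FOLLOW(term) = { (, /, ; }.
In body : / id body: body is at the end, add FOLLOW(body) = { #, (, /, ; }.
Union: FOLLOW(body) = { #, (, /, ; }.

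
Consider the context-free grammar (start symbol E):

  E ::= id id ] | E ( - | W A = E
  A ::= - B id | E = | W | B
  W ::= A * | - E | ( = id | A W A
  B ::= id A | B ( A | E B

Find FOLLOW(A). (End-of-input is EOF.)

{ (, *, -, =, id }

In E ::= W A = E: add FIRST(= E) = { = }.
In W ::= A *: add FIRST(*) = { * }.
In W ::= A W A: add FIRST(W A) = { (, -, id }.
In W ::= A W A: A is at the end, add FOLLOW(W) = { (, *, -, =, id }.
In B ::= id A: A is at the end, add FOLLOW(B) = { (, *, -, =, id }.
In B ::= B ( A: A is at the end, add FOLLOW(B) = { (, *, -, =, id }.
Union: FOLLOW(A) = { (, *, -, =, id }.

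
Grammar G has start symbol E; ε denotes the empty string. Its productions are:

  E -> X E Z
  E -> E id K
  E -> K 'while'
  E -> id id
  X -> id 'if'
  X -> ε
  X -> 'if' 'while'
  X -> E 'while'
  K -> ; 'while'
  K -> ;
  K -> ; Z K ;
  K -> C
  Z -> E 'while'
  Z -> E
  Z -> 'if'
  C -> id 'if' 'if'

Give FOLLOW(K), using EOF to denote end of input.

In E -> E id K: K is at the end, add FOLLOW(E) = { EOF, 'if', 'while', ;, id }.
In E -> K 'while': add FIRST('while') = { 'while' }.
In K -> ; Z K ;: add FIRST(;) = { ; }.
Union: FOLLOW(K) = { EOF, 'if', 'while', ;, id }.

{ EOF, 'if', 'while', ;, id }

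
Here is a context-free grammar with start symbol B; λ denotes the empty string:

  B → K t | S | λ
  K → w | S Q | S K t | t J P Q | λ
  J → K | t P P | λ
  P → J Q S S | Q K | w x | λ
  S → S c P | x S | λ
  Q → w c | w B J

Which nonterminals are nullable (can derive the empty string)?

Directly nullable (have an λ-production): B, K, J, P, S.
No other nonterminal has a production whose RHS symbols are all nullable.

{ B, J, K, P, S }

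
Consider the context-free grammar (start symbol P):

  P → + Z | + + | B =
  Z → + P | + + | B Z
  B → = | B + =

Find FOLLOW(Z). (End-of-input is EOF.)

{ EOF }

In P → + Z: Z is at the end, add FOLLOW(P) = { EOF }.
In Z → B Z: Z is at the end, add FOLLOW(Z) = { EOF }.
Union: FOLLOW(Z) = { EOF }.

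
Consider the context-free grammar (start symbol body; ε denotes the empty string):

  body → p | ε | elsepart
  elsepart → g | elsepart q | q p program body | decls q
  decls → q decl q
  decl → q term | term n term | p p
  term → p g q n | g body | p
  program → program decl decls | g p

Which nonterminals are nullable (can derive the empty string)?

{ body }

Directly nullable (have an ε-production): body.
No other nonterminal has a production whose RHS symbols are all nullable.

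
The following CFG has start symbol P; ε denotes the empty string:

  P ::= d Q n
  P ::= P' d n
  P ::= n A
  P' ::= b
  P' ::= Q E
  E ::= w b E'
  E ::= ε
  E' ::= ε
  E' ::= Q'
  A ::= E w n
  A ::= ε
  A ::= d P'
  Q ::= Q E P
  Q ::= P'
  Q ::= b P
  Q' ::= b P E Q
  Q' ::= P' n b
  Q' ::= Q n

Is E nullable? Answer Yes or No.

Yes

E has an ε-production, so E ⇒ ε.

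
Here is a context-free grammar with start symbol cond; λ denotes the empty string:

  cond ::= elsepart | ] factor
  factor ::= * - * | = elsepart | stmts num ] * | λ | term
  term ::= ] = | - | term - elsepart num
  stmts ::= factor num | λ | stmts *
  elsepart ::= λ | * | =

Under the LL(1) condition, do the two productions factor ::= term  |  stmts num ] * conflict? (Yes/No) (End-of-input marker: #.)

FIRST(term) = { -, ] } and FIRST(stmts num ] *) = { *, -, =, ], num }.
Both contain -, so the two alternatives are not disjoint — LL(1) conflict.

Yes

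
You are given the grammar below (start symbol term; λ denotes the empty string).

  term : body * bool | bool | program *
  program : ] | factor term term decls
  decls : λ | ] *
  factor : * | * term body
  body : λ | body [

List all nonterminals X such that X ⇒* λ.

Directly nullable (have an λ-production): decls, body.
No other nonterminal has a production whose RHS symbols are all nullable.

{ body, decls }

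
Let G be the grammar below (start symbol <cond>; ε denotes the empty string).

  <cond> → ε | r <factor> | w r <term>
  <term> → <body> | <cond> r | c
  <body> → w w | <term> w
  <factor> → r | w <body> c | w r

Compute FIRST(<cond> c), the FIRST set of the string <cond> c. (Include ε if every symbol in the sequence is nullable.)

{ c, r, w }

Add FIRST(<cond>)\{ε} = { r, w }; <cond> is nullable, continue.
c is a terminal; add {c} and stop.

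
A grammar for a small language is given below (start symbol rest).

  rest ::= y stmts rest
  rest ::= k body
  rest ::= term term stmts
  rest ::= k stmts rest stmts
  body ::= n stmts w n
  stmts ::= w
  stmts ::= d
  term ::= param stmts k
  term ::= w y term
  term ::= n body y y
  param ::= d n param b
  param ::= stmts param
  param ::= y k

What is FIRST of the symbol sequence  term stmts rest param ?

{ d, n, w, y }

Add FIRST(term) = { d, n, w, y }; term is not nullable, stop.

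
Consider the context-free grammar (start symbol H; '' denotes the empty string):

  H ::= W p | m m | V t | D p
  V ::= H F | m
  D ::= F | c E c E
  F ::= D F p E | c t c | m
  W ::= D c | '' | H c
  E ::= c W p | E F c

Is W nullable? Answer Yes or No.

W has an ''-production, so W ⇒ ''.

Yes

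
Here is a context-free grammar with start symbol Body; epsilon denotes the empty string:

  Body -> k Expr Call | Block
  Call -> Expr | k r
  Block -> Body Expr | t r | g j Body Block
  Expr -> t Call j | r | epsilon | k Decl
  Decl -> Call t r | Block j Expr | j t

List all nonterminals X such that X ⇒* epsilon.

{ Call, Expr }

Directly nullable (have an epsilon-production): Expr.
Call -> Expr with every symbol nullable, so Call is nullable.
No other nonterminal has a production whose RHS symbols are all nullable.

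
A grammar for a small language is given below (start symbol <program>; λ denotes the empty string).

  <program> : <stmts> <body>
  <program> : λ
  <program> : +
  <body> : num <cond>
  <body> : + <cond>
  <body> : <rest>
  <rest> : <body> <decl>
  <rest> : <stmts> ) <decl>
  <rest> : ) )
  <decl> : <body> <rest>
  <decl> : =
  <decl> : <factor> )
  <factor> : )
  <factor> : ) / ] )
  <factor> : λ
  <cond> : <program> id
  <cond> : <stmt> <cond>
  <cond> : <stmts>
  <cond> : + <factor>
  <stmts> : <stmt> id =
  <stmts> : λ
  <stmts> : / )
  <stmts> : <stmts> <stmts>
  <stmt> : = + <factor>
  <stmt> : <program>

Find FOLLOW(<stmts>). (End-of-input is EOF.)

{ EOF, ), +, /, =, id, num }

In <program> : <stmts> <body>: add FIRST(<body>) = { ), +, /, =, id, num }.
In <rest> : <stmts> ) <decl>: add FIRST() <decl>) = { ) }.
In <cond> : <stmts>: <stmts> is at the end, add FOLLOW(<cond>) = { EOF, ), +, /, =, id, num }.
In <stmts> : <stmts> <stmts>: add FIRST(<stmts>)\{λ} = { ), +, /, =, id, num }.
  Since <stmts> is nullable, also add FOLLOW(<stmts>) = { EOF, ), +, /, =, id, num }.
In <stmts> : <stmts> <stmts>: <stmts> is at the end, add FOLLOW(<stmts>) = { EOF, ), +, /, =, id, num }.
Union: FOLLOW(<stmts>) = { EOF, ), +, /, =, id, num }.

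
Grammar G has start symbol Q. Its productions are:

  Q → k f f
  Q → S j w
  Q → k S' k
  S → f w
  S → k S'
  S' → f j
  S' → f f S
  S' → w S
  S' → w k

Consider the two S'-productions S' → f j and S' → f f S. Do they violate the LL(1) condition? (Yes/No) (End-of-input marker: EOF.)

FIRST(f j) = { f } and FIRST(f f S) = { f }.
Both contain f, so the two alternatives are not disjoint — LL(1) conflict.

Yes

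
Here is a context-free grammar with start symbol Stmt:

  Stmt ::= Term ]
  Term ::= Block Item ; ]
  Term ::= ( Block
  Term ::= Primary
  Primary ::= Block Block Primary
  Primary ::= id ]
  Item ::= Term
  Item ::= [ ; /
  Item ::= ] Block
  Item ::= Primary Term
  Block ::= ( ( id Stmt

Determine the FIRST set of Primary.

From Primary ::= Block Block Primary: add FIRST(Block) = { ( }.
Primary ::= id ] contributes {id}.
Union: FIRST(Primary) = { (, id }.

{ (, id }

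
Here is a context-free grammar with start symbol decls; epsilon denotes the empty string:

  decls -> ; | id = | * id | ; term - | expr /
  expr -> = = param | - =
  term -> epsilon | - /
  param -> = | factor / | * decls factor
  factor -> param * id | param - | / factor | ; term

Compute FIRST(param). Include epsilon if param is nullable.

param -> = contributes {=}.
From param -> factor /: add FIRST(factor) = { *, /, ;, = }.
param -> * decls factor contributes {*}.
Union: FIRST(param) = { *, /, ;, = }.

{ *, /, ;, = }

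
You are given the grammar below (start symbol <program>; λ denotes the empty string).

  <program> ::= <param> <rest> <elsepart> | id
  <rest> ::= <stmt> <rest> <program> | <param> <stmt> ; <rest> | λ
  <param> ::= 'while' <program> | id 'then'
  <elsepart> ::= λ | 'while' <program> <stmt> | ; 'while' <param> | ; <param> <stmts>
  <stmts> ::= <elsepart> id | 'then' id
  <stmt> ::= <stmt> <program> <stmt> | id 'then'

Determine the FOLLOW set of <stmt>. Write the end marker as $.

In <rest> ::= <stmt> <rest> <program>: add FIRST(<rest> <program>) = { 'while', id }.
In <rest> ::= <param> <stmt> ; <rest>: add FIRST(; <rest>) = { ; }.
In <elsepart> ::= 'while' <program> <stmt>: <stmt> is at the end, add FOLLOW(<elsepart>) = { $, 'then', 'while', ;, id }.
In <stmt> ::= <stmt> <program> <stmt>: add FIRST(<program> <stmt>) = { 'while', id }.
In <stmt> ::= <stmt> <program> <stmt>: <stmt> is at the end, add FOLLOW(<stmt>) = { $, 'then', 'while', ;, id }.
Union: FOLLOW(<stmt>) = { $, 'then', 'while', ;, id }.

{ $, 'then', 'while', ;, id }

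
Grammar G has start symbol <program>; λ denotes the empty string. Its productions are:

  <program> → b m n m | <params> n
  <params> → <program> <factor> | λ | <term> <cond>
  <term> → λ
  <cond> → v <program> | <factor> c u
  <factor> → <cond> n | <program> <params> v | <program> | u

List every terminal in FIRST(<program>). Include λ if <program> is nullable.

<program> → b m n m contributes {b}.
From <program> → <params> n: <params> nullable, take FIRST(<params>) ∪ {n} = { b, n, u, v }.
Union: FIRST(<program>) = { b, n, u, v }.

{ b, n, u, v }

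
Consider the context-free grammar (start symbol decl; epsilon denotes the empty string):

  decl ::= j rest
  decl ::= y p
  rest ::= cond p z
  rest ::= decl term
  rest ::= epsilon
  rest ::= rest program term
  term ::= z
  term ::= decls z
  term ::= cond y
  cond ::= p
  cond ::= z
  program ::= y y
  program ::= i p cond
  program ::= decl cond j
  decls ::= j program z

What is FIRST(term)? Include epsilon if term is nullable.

{ j, p, z }

term ::= z contributes {z}.
From term ::= decls z: add FIRST(decls) = { j }.
From term ::= cond y: add FIRST(cond) = { p, z }.
Union: FIRST(term) = { j, p, z }.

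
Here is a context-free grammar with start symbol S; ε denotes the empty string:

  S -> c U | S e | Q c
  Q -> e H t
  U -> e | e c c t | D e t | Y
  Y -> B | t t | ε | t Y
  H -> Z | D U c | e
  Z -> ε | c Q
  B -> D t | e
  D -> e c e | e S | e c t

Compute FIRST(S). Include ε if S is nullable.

{ c, e }

S -> c U contributes {c}.
From S -> S e: add FIRST(S) = { c, e }.
From S -> Q c: add FIRST(Q) = { e }.
Union: FIRST(S) = { c, e }.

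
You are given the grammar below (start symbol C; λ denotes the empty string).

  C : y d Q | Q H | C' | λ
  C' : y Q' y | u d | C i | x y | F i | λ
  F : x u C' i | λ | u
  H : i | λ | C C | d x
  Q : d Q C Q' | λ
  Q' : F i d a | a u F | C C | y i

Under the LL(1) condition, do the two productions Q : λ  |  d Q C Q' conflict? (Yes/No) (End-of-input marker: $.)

FIRST(λ) = { λ } and FIRST(d Q C Q') = { d }.
The first alternative is nullable and FOLLOW(Q) = { $, a, d, i, u, x, y } shares d with FIRST of the second — conflict.

Yes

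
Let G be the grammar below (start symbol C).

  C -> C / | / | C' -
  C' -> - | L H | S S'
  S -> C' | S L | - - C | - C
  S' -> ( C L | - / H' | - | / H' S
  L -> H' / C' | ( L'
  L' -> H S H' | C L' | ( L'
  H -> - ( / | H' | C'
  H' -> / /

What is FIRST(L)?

From L -> H' / C': add FIRST(H') = { / }.
L -> ( L' contributes {(}.
Union: FIRST(L) = { (, / }.

{ (, / }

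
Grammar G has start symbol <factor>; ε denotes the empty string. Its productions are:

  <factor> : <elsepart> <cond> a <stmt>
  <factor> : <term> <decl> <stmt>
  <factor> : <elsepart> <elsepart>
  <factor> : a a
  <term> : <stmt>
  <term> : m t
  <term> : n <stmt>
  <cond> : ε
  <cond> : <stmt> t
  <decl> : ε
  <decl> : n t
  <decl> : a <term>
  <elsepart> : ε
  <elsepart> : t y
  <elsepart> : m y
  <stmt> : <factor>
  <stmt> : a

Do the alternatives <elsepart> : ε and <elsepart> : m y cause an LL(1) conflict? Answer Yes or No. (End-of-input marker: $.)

FIRST(ε) = { ε } and FIRST(m y) = { m }.
The first alternative is nullable and FOLLOW(<elsepart>) = { $, a, m, n, t } shares m with FIRST of the second — conflict.

Yes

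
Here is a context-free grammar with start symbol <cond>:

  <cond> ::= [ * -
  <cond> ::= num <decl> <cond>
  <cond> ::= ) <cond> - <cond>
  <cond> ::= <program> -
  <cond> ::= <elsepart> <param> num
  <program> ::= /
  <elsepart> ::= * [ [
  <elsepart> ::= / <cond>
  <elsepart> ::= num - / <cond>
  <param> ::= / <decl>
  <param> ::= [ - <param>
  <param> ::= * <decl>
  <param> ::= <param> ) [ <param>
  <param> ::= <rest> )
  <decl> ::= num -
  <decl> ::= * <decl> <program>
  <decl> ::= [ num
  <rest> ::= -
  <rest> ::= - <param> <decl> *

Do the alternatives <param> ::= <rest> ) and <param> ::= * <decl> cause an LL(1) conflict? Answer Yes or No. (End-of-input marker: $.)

No

FIRST(<rest> )) = { - } and FIRST(* <decl>) = { * }.
The FIRST sets are disjoint and neither alternative is nullable — no conflict.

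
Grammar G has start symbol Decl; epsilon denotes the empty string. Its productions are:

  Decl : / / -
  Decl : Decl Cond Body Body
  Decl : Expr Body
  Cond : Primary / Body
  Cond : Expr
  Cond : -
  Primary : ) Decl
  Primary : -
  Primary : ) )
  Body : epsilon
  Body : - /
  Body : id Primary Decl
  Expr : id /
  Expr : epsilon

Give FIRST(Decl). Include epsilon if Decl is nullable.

Decl : / / - contributes {/}.
From Decl : Decl Cond Body Body: Decl, Cond, Body, Body nullable, take FIRST(Decl) ∪ FIRST(Cond) ∪ FIRST(Body) ∪ FIRST(Body) = { ), -, /, id }; also epsilon since the whole RHS is nullable.
From Decl : Expr Body: Expr, Body nullable, take FIRST(Expr) ∪ FIRST(Body) = { -, id }; also epsilon since the whole RHS is nullable.
Union: FIRST(Decl) = { ), -, /, id, epsilon }.

{ ), -, /, id, epsilon }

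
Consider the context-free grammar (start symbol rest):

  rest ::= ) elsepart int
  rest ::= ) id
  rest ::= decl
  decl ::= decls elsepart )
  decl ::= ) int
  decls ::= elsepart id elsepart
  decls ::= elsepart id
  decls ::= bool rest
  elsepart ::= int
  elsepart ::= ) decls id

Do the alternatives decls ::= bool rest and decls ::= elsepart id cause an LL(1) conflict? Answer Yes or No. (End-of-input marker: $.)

FIRST(bool rest) = { bool } and FIRST(elsepart id) = { ), int }.
The FIRST sets are disjoint and neither alternative is nullable — no conflict.

No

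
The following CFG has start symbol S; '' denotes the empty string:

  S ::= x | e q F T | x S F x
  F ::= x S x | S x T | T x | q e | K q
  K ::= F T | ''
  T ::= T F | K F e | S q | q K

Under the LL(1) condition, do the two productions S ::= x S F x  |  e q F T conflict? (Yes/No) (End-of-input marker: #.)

FIRST(x S F x) = { x } and FIRST(e q F T) = { e }.
The FIRST sets are disjoint and neither alternative is nullable — no conflict.

No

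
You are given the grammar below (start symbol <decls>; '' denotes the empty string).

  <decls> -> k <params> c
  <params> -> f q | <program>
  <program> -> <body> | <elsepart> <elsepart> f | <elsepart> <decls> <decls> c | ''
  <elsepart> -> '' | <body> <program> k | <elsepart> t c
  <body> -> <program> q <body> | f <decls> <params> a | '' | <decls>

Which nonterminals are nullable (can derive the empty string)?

{ <body>, <elsepart>, <params>, <program> }

Directly nullable (have an ''-production): <program>, <elsepart>, <body>.
<params> -> <program> with every symbol nullable, so <params> is nullable.
No other nonterminal has a production whose RHS symbols are all nullable.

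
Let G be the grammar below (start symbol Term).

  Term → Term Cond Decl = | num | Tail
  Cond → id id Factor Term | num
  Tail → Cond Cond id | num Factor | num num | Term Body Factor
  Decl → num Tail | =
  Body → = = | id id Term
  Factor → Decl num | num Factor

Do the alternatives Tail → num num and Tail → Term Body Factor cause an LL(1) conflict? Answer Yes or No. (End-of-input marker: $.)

Yes

FIRST(num num) = { num } and FIRST(Term Body Factor) = { id, num }.
Both contain num, so the two alternatives are not disjoint — LL(1) conflict.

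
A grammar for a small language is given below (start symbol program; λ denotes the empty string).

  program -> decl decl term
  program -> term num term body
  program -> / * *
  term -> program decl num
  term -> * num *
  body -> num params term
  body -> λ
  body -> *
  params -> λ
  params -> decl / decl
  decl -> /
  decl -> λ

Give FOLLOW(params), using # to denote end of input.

{ *, / }

In body -> num params term: add FIRST(term) = { *, / }.
Union: FOLLOW(params) = { *, / }.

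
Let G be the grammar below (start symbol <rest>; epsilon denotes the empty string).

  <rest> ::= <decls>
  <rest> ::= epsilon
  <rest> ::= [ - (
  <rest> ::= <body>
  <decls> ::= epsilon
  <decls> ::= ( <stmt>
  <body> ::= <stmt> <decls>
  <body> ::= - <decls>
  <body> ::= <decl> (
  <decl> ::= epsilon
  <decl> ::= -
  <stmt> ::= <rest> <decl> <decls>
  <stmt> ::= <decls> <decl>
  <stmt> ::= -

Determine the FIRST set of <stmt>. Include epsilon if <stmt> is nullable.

From <stmt> ::= <rest> <decl> <decls>: <rest>, <decl>, <decls> nullable, take FIRST(<rest>) ∪ FIRST(<decl>) ∪ FIRST(<decls>) = { (, -, [ }; also epsilon since the whole RHS is nullable.
From <stmt> ::= <decls> <decl>: <decls>, <decl> nullable, take FIRST(<decls>) ∪ FIRST(<decl>) = { (, - }; also epsilon since the whole RHS is nullable.
<stmt> ::= - contributes {-}.
Union: FIRST(<stmt>) = { (, -, [, epsilon }.

{ (, -, [, epsilon }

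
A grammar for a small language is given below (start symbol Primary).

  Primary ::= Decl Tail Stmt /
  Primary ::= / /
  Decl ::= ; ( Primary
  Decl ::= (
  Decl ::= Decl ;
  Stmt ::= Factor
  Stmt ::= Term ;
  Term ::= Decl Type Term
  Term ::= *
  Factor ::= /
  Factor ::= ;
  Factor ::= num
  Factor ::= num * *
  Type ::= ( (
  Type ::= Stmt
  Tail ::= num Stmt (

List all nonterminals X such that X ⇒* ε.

No nonterminal has an empty production or an RHS whose symbols are all nullable.

{ } (none)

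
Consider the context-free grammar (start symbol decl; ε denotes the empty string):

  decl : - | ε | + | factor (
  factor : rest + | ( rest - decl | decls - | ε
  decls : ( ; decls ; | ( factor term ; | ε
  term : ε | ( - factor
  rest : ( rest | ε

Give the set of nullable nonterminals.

{ decl, decls, factor, rest, term }

Directly nullable (have an ε-production): decl, factor, decls, term, rest.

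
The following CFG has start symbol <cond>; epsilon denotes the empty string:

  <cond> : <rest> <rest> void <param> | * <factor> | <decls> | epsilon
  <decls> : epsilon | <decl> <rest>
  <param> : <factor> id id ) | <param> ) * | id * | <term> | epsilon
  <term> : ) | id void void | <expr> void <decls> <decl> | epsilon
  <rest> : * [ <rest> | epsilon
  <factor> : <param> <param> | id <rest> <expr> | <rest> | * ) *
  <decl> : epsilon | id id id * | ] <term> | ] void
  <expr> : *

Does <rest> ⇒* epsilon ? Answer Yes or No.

Yes

<rest> has an epsilon-production, so <rest> ⇒ epsilon.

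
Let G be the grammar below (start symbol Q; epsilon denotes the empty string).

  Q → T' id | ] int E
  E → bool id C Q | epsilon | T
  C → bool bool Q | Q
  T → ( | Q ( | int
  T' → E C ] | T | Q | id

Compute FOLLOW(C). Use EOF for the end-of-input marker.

{ (, ], bool, id, int }

In E → bool id C Q: add FIRST(Q) = { (, ], bool, id, int }.
In T' → E C ]: add FIRST(]) = { ] }.
Union: FOLLOW(C) = { (, ], bool, id, int }.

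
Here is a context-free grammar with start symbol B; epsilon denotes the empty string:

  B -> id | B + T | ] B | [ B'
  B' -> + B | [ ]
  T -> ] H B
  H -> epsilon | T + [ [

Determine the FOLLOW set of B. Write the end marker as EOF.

{ EOF, + }

B is the start symbol, so EOF ∈ FOLLOW(B).
In B -> B + T: add FIRST(+ T) = { + }.
In B -> ] B: B is at the end, add FOLLOW(B) = { EOF, + }.
In B' -> + B: B is at the end, add FOLLOW(B') = { EOF, + }.
In T -> ] H B: B is at the end, add FOLLOW(T) = { EOF, + }.
Union: FOLLOW(B) = { EOF, + }.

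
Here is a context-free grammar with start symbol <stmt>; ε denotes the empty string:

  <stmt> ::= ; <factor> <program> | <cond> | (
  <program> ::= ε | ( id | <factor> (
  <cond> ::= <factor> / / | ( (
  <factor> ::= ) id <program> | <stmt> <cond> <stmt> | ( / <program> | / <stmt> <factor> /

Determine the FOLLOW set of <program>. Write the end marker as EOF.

{ EOF, (, ), /, ; }

In <stmt> ::= ; <factor> <program>: <program> is at the end, add FOLLOW(<stmt>) = { EOF, (, ), /, ; }.
In <factor> ::= ) id <program>: <program> is at the end, add FOLLOW(<factor>) = { EOF, (, ), /, ; }.
In <factor> ::= ( / <program>: <program> is at the end, add FOLLOW(<factor>) = { EOF, (, ), /, ; }.
Union: FOLLOW(<program>) = { EOF, (, ), /, ; }.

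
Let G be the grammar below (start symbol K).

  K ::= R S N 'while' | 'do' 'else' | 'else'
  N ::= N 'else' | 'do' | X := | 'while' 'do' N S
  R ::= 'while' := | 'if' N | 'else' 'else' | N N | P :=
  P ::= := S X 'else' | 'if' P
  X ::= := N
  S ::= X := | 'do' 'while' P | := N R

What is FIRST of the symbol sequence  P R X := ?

Add FIRST(P) = { 'if', := }; P is not nullable, stop.

{ 'if', := }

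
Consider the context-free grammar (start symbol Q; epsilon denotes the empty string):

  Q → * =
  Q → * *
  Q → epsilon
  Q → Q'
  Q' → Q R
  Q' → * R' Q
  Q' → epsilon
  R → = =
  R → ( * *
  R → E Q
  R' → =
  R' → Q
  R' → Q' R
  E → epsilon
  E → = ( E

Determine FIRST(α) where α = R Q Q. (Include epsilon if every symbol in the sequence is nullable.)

{ (, *, =, epsilon }

Add FIRST(R)\{epsilon} = { (, *, = }; R is nullable, continue.
Add FIRST(Q)\{epsilon} = { (, *, = }; Q is nullable, continue.
Add FIRST(Q)\{epsilon} = { (, *, = }; Q is nullable, continue.
Every symbol is nullable, so include epsilon.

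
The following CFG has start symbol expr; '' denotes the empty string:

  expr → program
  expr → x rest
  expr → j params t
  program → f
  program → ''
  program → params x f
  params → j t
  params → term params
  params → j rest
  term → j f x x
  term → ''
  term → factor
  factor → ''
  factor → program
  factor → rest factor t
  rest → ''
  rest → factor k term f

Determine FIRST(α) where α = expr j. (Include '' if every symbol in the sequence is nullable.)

Add FIRST(expr)\{''} = { f, j, k, t, x }; expr is nullable, continue.
j is a terminal; add {j} and stop.

{ f, j, k, t, x }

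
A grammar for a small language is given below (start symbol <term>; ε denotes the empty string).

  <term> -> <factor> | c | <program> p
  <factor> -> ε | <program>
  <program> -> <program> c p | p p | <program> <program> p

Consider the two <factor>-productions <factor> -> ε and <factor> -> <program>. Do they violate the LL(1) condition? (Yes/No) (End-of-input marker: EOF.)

FIRST(ε) = { ε } and FIRST(<program>) = { p }.
The first is nullable but FOLLOW(<factor>) = { EOF } is disjoint from FIRST of the second.

No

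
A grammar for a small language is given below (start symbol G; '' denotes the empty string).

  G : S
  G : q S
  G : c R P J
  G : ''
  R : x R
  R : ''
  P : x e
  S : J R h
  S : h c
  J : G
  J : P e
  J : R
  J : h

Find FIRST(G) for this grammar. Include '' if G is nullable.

{ c, h, q, x, '' }

From G : S: add FIRST(S) = { c, h, q, x }.
G : q S contributes {q}.
G : c R P J contributes {c}.
G : '' contributes ''.
Union: FIRST(G) = { c, h, q, x, '' }.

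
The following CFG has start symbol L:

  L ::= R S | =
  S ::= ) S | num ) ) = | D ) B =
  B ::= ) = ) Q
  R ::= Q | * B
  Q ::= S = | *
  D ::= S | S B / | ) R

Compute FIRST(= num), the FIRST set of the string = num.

= is a terminal; add {=} and stop.

{ = }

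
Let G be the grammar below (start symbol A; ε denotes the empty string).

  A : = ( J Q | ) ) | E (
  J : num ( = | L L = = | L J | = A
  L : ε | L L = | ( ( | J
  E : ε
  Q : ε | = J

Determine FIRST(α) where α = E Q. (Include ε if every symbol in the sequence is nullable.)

Add FIRST(E)\{ε} = {  }; E is nullable, continue.
Add FIRST(Q)\{ε} = { = }; Q is nullable, continue.
Every symbol is nullable, so include ε.

{ =, ε }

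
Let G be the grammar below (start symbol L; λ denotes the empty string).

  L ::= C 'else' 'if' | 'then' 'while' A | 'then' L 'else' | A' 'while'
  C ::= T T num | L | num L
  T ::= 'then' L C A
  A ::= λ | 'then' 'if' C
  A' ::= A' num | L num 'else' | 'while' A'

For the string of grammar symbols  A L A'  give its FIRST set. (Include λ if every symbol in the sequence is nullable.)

{ 'then', 'while', num }

Add FIRST(A)\{λ} = { 'then' }; A is nullable, continue.
Add FIRST(L) = { 'then', 'while', num }; L is not nullable, stop.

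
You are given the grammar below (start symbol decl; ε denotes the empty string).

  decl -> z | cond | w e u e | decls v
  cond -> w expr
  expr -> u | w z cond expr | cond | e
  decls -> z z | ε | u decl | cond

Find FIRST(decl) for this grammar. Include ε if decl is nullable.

{ u, v, w, z }

decl -> z contributes {z}.
From decl -> cond: add FIRST(cond) = { w }.
decl -> w e u e contributes {w}.
From decl -> decls v: decls nullable, take FIRST(decls) ∪ {v} = { u, v, w, z }.
Union: FIRST(decl) = { u, v, w, z }.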